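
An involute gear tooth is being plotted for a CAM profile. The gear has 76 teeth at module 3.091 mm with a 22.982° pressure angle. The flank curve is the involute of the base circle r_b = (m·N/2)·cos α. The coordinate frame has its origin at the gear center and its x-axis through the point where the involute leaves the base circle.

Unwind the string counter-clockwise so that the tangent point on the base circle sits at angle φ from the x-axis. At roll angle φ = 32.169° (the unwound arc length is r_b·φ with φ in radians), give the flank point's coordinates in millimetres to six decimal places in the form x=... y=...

pitch radius r_p = m·N/2 = 3.091·76/2 = 117.458000
base radius r_b = r_p·cos α = 117.458000·cos 22.982° = 108.135072
roll angle φ = 32.169° = 0.56145497 rad
x = r_b·(cos φ + φ·sin φ) = 108.135072·(0.84648136 + 0.56145497·0.53241836) = 123.859024
y = r_b·(sin φ − φ·cos φ) = 108.135072·(0.53241836 − 0.56145497·0.84648136) = 6.180698

x=123.859024 y=6.180698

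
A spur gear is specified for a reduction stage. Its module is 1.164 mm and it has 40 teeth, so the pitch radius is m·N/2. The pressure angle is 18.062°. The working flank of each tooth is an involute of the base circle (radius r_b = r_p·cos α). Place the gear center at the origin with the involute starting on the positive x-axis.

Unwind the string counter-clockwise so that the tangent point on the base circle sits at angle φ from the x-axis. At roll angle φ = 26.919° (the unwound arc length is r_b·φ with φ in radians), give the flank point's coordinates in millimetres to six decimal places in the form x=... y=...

x=24.442391 y=0.748354

pitch radius r_p = m·N/2 = 1.164·40/2 = 23.280000
base radius r_b = r_p·cos α = 23.280000·cos 18.062° = 22.132798
roll angle φ = 26.919° = 0.46982518 rad
x = r_b·(cos φ + φ·sin φ) = 22.132798·(0.89164745 + 0.46982518·0.45273042) = 24.442391
y = r_b·(sin φ − φ·cos φ) = 22.132798·(0.45273042 − 0.46982518·0.89164745) = 0.748354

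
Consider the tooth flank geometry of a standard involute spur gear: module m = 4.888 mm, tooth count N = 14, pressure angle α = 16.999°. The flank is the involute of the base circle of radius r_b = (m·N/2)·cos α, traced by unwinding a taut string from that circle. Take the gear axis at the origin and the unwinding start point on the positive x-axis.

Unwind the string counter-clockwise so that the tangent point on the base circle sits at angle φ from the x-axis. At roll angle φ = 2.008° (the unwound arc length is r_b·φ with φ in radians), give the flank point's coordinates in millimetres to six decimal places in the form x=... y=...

pitch radius r_p = m·N/2 = 4.888·14/2 = 34.216000
base radius r_b = r_p·cos α = 34.216000·cos 16.999° = 32.721098
roll angle φ = 2.008° = 0.03504621 rad
x = r_b·(cos φ + φ·sin φ) = 32.721098·(0.99938594 + 0.03504621·0.03503904) = 32.741187
y = r_b·(sin φ − φ·cos φ) = 32.721098·(0.03503904 − 0.03504621·0.99938594) = 0.000469

x=32.741187 y=0.000469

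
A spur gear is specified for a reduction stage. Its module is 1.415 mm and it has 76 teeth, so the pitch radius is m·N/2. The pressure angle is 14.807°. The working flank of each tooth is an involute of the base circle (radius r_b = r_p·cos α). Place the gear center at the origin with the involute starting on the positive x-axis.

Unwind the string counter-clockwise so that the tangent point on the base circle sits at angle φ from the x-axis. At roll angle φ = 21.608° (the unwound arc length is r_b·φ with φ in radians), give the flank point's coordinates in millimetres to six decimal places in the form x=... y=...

x=55.550812 y=0.916301

pitch radius r_p = m·N/2 = 1.415·76/2 = 53.770000
base radius r_b = r_p·cos α = 53.770000·cos 14.807° = 51.984415
roll angle φ = 21.608° = 0.37713074 rad
x = r_b·(cos φ + φ·sin φ) = 51.984415·(0.92972508 + 0.37713074·0.36825437) = 55.550812
y = r_b·(sin φ − φ·cos φ) = 51.984415·(0.36825437 − 0.37713074·0.92972508) = 0.916301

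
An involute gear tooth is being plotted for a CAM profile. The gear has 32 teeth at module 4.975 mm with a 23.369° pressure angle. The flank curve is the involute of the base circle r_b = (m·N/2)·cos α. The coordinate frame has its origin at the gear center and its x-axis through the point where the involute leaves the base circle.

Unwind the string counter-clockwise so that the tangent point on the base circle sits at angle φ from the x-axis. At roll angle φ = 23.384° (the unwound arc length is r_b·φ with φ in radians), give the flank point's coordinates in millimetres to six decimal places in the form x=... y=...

pitch radius r_p = m·N/2 = 4.975·32/2 = 79.600000
base radius r_b = r_p·cos α = 79.600000·cos 23.369° = 73.070362
roll angle φ = 23.384° = 0.40812779 rad
x = r_b·(cos φ + φ·sin φ) = 73.070362·(0.91786549 + 0.40812779·0.39689159) = 78.904883
y = r_b·(sin φ − φ·cos φ) = 73.070362·(0.39689159 − 0.40812779·0.91786549) = 1.628386

x=78.904883 y=1.628386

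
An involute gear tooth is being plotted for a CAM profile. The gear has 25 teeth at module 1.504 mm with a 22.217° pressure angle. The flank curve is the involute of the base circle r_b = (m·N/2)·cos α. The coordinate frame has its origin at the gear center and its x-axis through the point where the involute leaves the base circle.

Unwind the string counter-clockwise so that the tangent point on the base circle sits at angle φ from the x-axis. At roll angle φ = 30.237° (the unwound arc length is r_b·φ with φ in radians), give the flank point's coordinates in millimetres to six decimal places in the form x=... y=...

x=19.661689 y=0.829161

pitch radius r_p = m·N/2 = 1.504·25/2 = 18.800000
base radius r_b = r_p·cos α = 18.800000·cos 22.217° = 17.404259
roll angle φ = 30.237° = 0.52773521 rad
x = r_b·(cos φ + φ·sin φ) = 17.404259·(0.86394979 + 0.52773521·0.50357797) = 19.661689
y = r_b·(sin φ − φ·cos φ) = 17.404259·(0.50357797 − 0.52773521·0.86394979) = 0.829161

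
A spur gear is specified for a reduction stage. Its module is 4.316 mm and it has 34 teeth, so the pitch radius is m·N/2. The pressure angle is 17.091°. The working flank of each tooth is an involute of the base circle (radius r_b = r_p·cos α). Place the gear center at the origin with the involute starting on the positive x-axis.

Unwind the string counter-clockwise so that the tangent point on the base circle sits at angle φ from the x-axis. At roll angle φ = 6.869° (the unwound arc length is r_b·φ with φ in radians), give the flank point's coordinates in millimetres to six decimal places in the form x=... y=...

x=70.634019 y=0.040224

pitch radius r_p = m·N/2 = 4.316·34/2 = 73.372000
base radius r_b = r_p·cos α = 73.372000·cos 17.091° = 70.131833
roll angle φ = 6.869° = 0.11988667 rad
x = r_b·(cos φ + φ·sin φ) = 70.131833·(0.99282220 + 0.11988667·0.11959969) = 70.634019
y = r_b·(sin φ − φ·cos φ) = 70.131833·(0.11959969 − 0.11988667·0.99282220) = 0.040224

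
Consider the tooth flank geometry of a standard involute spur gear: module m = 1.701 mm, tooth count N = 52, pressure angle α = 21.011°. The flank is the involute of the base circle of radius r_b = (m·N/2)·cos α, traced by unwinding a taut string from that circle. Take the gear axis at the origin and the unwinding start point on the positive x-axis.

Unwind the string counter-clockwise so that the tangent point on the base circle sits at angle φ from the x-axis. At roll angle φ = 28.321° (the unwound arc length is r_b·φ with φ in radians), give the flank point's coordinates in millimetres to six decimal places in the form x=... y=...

pitch radius r_p = m·N/2 = 1.701·52/2 = 44.226000
base radius r_b = r_p·cos α = 44.226000·cos 21.011° = 41.285484
roll angle φ = 28.321° = 0.49429470 rad
x = r_b·(cos φ + φ·sin φ) = 41.285484·(0.88030353 + 0.49429470·0.47441089) = 46.025154
y = r_b·(sin φ − φ·cos φ) = 41.285484·(0.47441089 − 0.49429470·0.88030353) = 1.621757

x=46.025154 y=1.621757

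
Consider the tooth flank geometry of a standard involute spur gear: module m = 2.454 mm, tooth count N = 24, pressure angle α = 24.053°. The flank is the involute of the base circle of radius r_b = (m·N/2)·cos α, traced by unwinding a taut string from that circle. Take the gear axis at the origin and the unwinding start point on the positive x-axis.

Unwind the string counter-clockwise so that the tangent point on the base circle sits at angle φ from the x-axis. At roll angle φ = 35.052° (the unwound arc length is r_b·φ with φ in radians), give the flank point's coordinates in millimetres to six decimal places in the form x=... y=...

x=31.462042 y=1.976579

pitch radius r_p = m·N/2 = 2.454·24/2 = 29.448000
base radius r_b = r_p·cos α = 29.448000·cos 24.053° = 26.890996
roll angle φ = 35.052° = 0.61177281 rad
x = r_b·(cos φ + φ·sin φ) = 26.890996·(0.81863115 + 0.61177281·0.57431964) = 31.462042
y = r_b·(sin φ − φ·cos φ) = 26.890996·(0.57431964 − 0.61177281·0.81863115) = 1.976579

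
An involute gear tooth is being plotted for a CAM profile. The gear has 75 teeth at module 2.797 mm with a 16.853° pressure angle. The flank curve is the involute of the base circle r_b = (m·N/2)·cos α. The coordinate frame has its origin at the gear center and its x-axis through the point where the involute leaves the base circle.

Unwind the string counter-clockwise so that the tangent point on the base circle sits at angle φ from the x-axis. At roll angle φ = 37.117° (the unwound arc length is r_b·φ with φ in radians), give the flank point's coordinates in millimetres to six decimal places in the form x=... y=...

x=119.287317 y=8.720718

pitch radius r_p = m·N/2 = 2.797·75/2 = 104.887500
base radius r_b = r_p·cos α = 104.887500·cos 16.853° = 100.382763
roll angle φ = 37.117° = 0.64781386 rad
x = r_b·(cos φ + φ·sin φ) = 100.382763·(0.79740492 + 0.64781386·0.60344461) = 119.287317
y = r_b·(sin φ − φ·cos φ) = 100.382763·(0.60344461 − 0.64781386·0.79740492) = 8.720718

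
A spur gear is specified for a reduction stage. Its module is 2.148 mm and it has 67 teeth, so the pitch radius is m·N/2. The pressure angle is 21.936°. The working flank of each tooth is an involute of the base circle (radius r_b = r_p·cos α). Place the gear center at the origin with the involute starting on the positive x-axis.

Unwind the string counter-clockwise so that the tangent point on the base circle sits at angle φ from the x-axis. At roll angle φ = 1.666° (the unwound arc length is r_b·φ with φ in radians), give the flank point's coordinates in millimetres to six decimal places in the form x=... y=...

x=66.776576 y=0.000547

pitch radius r_p = m·N/2 = 2.148·67/2 = 71.958000
base radius r_b = r_p·cos α = 71.958000·cos 21.936° = 66.748364
roll angle φ = 1.666° = 0.02907719 rad
x = r_b·(cos φ + φ·sin φ) = 66.748364·(0.99957729 + 0.02907719·0.02907309) = 66.776576
y = r_b·(sin φ − φ·cos φ) = 66.748364·(0.02907309 − 0.02907719·0.99957729) = 0.000547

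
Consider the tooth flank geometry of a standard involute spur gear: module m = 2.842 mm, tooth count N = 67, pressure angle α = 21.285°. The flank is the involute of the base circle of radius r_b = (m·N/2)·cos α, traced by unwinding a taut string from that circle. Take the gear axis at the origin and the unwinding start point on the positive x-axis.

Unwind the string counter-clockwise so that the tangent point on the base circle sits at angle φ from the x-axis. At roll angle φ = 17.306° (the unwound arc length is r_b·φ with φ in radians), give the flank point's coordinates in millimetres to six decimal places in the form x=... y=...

pitch radius r_p = m·N/2 = 2.842·67/2 = 95.207000
base radius r_b = r_p·cos α = 95.207000·cos 21.285° = 88.712578
roll angle φ = 17.306° = 0.30204668 rad
x = r_b·(cos φ + φ·sin φ) = 88.712578·(0.95472965 + 0.30204668·0.29747485) = 92.667468
y = r_b·(sin φ − φ·cos φ) = 88.712578·(0.29747485 − 0.30204668·0.95472965) = 0.807456

x=92.667468 y=0.807456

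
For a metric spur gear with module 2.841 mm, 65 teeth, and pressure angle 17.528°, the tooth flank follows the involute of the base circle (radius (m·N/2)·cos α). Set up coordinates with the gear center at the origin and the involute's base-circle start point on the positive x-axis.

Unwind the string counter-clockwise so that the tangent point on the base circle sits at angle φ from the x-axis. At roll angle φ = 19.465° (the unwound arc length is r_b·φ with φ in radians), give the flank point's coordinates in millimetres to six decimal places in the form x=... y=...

pitch radius r_p = m·N/2 = 2.841·65/2 = 92.332500
base radius r_b = r_p·cos α = 92.332500·cos 17.528° = 88.045491
roll angle φ = 19.465° = 0.33972834 rad
x = r_b·(cos φ + φ·sin φ) = 88.045491·(0.94284523 + 0.33972834·0.33323097) = 92.980726
y = r_b·(sin φ − φ·cos φ) = 88.045491·(0.33323097 − 0.33972834·0.94284523) = 1.137524

x=92.980726 y=1.137524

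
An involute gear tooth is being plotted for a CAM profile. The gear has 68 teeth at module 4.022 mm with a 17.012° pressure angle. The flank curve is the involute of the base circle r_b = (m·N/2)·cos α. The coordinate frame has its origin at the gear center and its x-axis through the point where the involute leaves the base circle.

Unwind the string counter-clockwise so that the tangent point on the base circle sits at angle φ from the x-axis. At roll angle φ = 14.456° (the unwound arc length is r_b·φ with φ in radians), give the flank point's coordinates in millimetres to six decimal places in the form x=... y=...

x=134.860464 y=0.695629

pitch radius r_p = m·N/2 = 4.022·68/2 = 136.748000
base radius r_b = r_p·cos α = 136.748000·cos 17.012° = 130.764386
roll angle φ = 14.456° = 0.25230480 rad
x = r_b·(cos φ + φ·sin φ) = 130.764386·(0.96833963 + 0.25230480·0.24963645) = 134.860464
y = r_b·(sin φ − φ·cos φ) = 130.764386·(0.24963645 − 0.25230480·0.96833963) = 0.695629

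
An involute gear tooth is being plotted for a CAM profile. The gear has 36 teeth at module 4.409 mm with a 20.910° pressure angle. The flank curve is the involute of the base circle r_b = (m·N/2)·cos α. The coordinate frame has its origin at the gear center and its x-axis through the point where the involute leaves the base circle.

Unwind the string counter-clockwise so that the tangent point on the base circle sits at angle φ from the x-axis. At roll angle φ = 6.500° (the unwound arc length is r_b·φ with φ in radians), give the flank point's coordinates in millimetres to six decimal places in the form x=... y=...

x=74.610924 y=0.036034

pitch radius r_p = m·N/2 = 4.409·36/2 = 79.362000
base radius r_b = r_p·cos α = 79.362000·cos 20.910° = 74.135393
roll angle φ = 6.500° = 0.11344640 rad
x = r_b·(cos φ + φ·sin φ) = 74.135393·(0.99357186 + 0.11344640·0.11320321) = 74.610924
y = r_b·(sin φ − φ·cos φ) = 74.135393·(0.11320321 − 0.11344640·0.99357186) = 0.036034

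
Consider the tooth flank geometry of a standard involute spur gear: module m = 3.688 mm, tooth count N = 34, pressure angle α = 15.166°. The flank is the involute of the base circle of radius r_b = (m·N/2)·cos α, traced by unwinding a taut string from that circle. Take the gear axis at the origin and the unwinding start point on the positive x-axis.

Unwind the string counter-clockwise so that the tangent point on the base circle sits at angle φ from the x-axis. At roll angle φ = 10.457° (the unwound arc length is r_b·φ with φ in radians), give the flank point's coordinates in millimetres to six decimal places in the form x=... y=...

pitch radius r_p = m·N/2 = 3.688·34/2 = 62.696000
base radius r_b = r_p·cos α = 62.696000·cos 15.166° = 60.512418
roll angle φ = 10.457° = 0.18250908 rad
x = r_b·(cos φ + φ·sin φ) = 60.512418·(0.98339140 + 0.18250908·0.18149755) = 61.511862
y = r_b·(sin φ − φ·cos φ) = 60.512418·(0.18149755 − 0.18250908·0.98339140) = 0.122216

x=61.511862 y=0.122216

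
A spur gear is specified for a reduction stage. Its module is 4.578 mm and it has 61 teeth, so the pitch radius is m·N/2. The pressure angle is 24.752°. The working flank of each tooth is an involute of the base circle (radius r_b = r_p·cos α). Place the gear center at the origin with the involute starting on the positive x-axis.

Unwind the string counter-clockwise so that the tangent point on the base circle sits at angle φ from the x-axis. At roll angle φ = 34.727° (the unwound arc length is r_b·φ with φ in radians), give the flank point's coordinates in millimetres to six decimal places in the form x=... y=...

pitch radius r_p = m·N/2 = 4.578·61/2 = 139.629000
base radius r_b = r_p·cos α = 139.629000·cos 24.752° = 126.801083
roll angle φ = 34.727° = 0.60610049 rad
x = r_b·(cos φ + φ·sin φ) = 126.801083·(0.82187568 + 0.60610049·0.56966689) = 147.996018
y = r_b·(sin φ − φ·cos φ) = 126.801083·(0.56966689 − 0.60610049·0.82187568) = 9.069781

x=147.996018 y=9.069781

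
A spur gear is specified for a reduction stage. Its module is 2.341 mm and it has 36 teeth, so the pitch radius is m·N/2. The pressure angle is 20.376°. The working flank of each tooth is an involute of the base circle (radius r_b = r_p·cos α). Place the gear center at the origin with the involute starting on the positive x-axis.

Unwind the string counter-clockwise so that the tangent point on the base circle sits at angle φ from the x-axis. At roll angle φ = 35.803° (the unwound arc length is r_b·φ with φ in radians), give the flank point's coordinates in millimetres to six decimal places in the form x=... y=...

pitch radius r_p = m·N/2 = 2.341·36/2 = 42.138000
base radius r_b = r_p·cos α = 42.138000·cos 20.376° = 39.501338
roll angle φ = 35.803° = 0.62488023 rad
x = r_b·(cos φ + φ·sin φ) = 39.501338·(0.81103319 + 0.62488023·0.58500014) = 46.476808
y = r_b·(sin φ − φ·cos φ) = 39.501338·(0.58500014 − 0.62488023·0.81103319) = 3.089065

x=46.476808 y=3.089065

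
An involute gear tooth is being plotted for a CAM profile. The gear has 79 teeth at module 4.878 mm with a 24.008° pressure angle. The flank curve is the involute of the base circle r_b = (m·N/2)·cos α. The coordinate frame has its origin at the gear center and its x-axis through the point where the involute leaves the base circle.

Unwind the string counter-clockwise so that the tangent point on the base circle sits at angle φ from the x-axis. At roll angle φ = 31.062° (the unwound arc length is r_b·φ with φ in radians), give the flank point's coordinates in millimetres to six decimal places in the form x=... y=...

pitch radius r_p = m·N/2 = 4.878·79/2 = 192.681000
base radius r_b = r_p·cos α = 192.681000·cos 24.008° = 176.011908
roll angle φ = 31.062° = 0.54213417 rad
x = r_b·(cos φ + φ·sin φ) = 176.011908·(0.85660947 + 0.54213417·0.51596532) = 200.007947
y = r_b·(sin φ − φ·cos φ) = 176.011908·(0.51596532 − 0.54213417·0.85660947) = 9.076591

x=200.007947 y=9.076591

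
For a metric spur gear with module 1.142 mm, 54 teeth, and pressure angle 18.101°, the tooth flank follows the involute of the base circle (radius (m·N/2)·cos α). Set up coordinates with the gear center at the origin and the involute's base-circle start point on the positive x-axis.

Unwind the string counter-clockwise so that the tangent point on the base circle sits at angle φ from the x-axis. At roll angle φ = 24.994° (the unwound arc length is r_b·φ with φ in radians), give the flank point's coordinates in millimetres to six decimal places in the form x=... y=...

x=31.965347 y=0.795642

pitch radius r_p = m·N/2 = 1.142·54/2 = 30.834000
base radius r_b = r_p·cos α = 30.834000·cos 18.101° = 29.308035
roll angle φ = 24.994° = 0.43622759 rad
x = r_b·(cos φ + φ·sin φ) = 29.308035·(0.90635204 + 0.43622759·0.42252335) = 31.965347
y = r_b·(sin φ − φ·cos φ) = 29.308035·(0.42252335 − 0.43622759·0.90635204) = 0.795642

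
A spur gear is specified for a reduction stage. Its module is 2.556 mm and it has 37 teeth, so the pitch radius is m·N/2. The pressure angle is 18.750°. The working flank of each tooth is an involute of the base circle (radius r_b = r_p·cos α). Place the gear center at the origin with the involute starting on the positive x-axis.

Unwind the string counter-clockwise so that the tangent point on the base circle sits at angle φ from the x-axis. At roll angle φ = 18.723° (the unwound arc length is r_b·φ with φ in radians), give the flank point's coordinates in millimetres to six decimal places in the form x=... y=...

pitch radius r_p = m·N/2 = 2.556·37/2 = 47.286000
base radius r_b = r_p·cos α = 47.286000·cos 18.750° = 44.776538
roll angle φ = 18.723° = 0.32677800 rad
x = r_b·(cos φ + φ·sin φ) = 44.776538·(0.94708150 + 0.32677800·0.32099320) = 47.103799
y = r_b·(sin φ − φ·cos φ) = 44.776538·(0.32099320 − 0.32677800·0.94708150) = 0.515280

x=47.103799 y=0.515280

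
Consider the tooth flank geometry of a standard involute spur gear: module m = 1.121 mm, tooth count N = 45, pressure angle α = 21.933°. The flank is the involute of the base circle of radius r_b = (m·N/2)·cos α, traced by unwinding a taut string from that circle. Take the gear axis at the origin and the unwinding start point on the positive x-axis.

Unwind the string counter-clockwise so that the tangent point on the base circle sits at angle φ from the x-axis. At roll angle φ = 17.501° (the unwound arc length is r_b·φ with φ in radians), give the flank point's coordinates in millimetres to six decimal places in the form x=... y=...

pitch radius r_p = m·N/2 = 1.121·45/2 = 25.222500
base radius r_b = r_p·cos α = 25.222500·cos 21.933° = 23.396928
roll angle φ = 17.501° = 0.30545007 rad
x = r_b·(cos φ + φ·sin φ) = 23.396928·(0.95371170 + 0.30545007·0.30072244) = 24.463065
y = r_b·(sin φ − φ·cos φ) = 23.396928·(0.30072244 − 0.30545007·0.95371170) = 0.220192

x=24.463065 y=0.220192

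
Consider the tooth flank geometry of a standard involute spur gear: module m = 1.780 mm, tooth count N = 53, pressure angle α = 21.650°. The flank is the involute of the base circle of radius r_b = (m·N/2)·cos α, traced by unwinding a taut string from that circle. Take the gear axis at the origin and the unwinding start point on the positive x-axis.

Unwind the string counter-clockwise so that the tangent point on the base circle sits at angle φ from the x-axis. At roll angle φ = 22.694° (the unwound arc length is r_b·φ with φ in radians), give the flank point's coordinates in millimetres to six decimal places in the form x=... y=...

pitch radius r_p = m·N/2 = 1.780·53/2 = 47.170000
base radius r_b = r_p·cos α = 47.170000·cos 21.650° = 43.842387
roll angle φ = 22.694° = 0.39608502 rad
x = r_b·(cos φ + φ·sin φ) = 43.842387·(0.92257850 + 0.39608502·0.38580943) = 47.147745
y = r_b·(sin φ − φ·cos φ) = 43.842387·(0.38580943 − 0.39608502·0.92257850) = 0.893942

x=47.147745 y=0.893942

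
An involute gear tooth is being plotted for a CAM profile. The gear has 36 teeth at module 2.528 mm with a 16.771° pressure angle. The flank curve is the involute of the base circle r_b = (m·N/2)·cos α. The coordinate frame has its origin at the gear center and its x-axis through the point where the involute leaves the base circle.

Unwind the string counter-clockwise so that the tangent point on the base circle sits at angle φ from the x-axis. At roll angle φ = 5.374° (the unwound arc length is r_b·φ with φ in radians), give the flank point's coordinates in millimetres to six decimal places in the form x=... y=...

pitch radius r_p = m·N/2 = 2.528·36/2 = 45.504000
base radius r_b = r_p·cos α = 45.504000·cos 16.771° = 43.568518
roll angle φ = 5.374° = 0.09379399 rad
x = r_b·(cos φ + φ·sin φ) = 43.568518·(0.99560457 + 0.09379399·0.09365653) = 43.759739
y = r_b·(sin φ − φ·cos φ) = 43.568518·(0.09365653 − 0.09379399·0.99560457) = 0.011973

x=43.759739 y=0.011973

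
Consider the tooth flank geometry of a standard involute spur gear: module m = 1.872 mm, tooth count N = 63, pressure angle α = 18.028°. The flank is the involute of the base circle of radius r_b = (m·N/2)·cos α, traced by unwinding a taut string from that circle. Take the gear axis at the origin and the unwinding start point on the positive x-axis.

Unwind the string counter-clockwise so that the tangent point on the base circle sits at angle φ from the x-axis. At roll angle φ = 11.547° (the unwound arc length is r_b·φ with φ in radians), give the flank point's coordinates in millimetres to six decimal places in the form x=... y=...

pitch radius r_p = m·N/2 = 1.872·63/2 = 58.968000
base radius r_b = r_p·cos α = 58.968000·cos 18.028° = 56.072989
roll angle φ = 11.547° = 0.20153317 rad
x = r_b·(cos φ + φ·sin φ) = 56.072989·(0.97976083 + 0.20153317·0.20017170) = 57.200172
y = r_b·(sin φ − φ·cos φ) = 56.072989·(0.20017170 − 0.20153317·0.97976083) = 0.152373

x=57.200172 y=0.152373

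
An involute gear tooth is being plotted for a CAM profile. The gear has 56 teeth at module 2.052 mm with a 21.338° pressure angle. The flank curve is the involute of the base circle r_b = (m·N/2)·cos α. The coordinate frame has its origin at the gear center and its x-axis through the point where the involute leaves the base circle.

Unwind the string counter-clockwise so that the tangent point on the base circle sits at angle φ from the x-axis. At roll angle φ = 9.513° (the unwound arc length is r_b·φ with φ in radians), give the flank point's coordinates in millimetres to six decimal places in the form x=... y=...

x=54.249979 y=0.081426

pitch radius r_p = m·N/2 = 2.052·56/2 = 57.456000
base radius r_b = r_p·cos α = 57.456000·cos 21.338° = 53.517397
roll angle φ = 9.513° = 0.16603317 rad
x = r_b·(cos φ + φ·sin φ) = 53.517397·(0.98624813 + 0.16603317·0.16527138) = 54.249979
y = r_b·(sin φ − φ·cos φ) = 53.517397·(0.16527138 − 0.16603317·0.98624813) = 0.081426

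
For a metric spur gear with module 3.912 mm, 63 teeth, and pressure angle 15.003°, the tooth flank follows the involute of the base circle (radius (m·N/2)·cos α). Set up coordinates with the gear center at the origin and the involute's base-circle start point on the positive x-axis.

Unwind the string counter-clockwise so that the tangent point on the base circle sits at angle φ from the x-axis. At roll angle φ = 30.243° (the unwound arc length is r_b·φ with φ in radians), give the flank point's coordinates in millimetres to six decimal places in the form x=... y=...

x=134.471647 y=5.673929

pitch radius r_p = m·N/2 = 3.912·63/2 = 123.228000
base radius r_b = r_p·cos α = 123.228000·cos 15.003° = 119.027438
roll angle φ = 30.243° = 0.52783993 rad
x = r_b·(cos φ + φ·sin φ) = 119.027438·(0.86389705 + 0.52783993·0.50366844) = 134.471647
y = r_b·(sin φ − φ·cos φ) = 119.027438·(0.50366844 − 0.52783993·0.86389705) = 5.673929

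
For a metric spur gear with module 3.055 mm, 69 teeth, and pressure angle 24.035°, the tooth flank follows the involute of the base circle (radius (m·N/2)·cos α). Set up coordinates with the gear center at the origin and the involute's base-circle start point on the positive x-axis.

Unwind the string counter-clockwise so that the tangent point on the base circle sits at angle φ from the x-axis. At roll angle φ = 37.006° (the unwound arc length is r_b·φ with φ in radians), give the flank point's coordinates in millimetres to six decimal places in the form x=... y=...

x=114.290929 y=8.289786

pitch radius r_p = m·N/2 = 3.055·69/2 = 105.397500
base radius r_b = r_p·cos α = 105.397500·cos 24.035° = 96.259202
roll angle φ = 37.006° = 0.64587654 rad
x = r_b·(cos φ + φ·sin φ) = 96.259202·(0.79857248 + 0.64587654·0.60189865) = 114.290929
y = r_b·(sin φ − φ·cos φ) = 96.259202·(0.60189865 − 0.64587654·0.79857248) = 8.289786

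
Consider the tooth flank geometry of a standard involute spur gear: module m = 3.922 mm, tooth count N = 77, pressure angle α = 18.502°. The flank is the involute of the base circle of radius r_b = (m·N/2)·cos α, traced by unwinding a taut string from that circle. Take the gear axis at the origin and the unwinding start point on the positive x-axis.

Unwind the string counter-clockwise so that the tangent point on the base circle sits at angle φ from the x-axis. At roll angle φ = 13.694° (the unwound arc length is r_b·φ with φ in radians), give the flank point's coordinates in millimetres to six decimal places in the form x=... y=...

x=147.223963 y=0.647946

pitch radius r_p = m·N/2 = 3.922·77/2 = 150.997000
base radius r_b = r_p·cos α = 150.997000·cos 18.502° = 143.192354
roll angle φ = 13.694° = 0.23900539 rad
x = r_b·(cos φ + φ·sin φ) = 143.192354·(0.97157392 + 0.23900539·0.23673640) = 147.223963
y = r_b·(sin φ − φ·cos φ) = 143.192354·(0.23673640 − 0.23900539·0.97157392) = 0.647946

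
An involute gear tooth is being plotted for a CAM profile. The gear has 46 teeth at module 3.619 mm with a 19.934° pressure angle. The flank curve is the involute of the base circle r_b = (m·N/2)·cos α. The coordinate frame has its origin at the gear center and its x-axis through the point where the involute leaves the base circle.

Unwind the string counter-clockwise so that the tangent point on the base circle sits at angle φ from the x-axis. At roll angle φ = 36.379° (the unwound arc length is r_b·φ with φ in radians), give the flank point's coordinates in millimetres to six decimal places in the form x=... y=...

pitch radius r_p = m·N/2 = 3.619·46/2 = 83.237000
base radius r_b = r_p·cos α = 83.237000·cos 19.934° = 78.249936
roll angle φ = 36.379° = 0.63493333 rad
x = r_b·(cos φ + φ·sin φ) = 78.249936·(0.80511124 + 0.63493333·0.59312384) = 92.468367
y = r_b·(sin φ − φ·cos φ) = 78.249936·(0.59312384 − 0.63493333·0.80511124) = 6.411164

x=92.468367 y=6.411164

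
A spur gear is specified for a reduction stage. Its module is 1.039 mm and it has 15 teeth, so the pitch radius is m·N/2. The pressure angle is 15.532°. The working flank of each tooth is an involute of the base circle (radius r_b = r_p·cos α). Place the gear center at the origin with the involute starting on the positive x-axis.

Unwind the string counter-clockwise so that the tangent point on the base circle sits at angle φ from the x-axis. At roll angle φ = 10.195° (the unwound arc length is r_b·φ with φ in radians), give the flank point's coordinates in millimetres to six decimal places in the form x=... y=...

pitch radius r_p = m·N/2 = 1.039·15/2 = 7.792500
base radius r_b = r_p·cos α = 7.792500·cos 15.532° = 7.507926
roll angle φ = 10.195° = 0.17793632 rad
x = r_b·(cos φ + φ·sin φ) = 7.507926·(0.98421106 + 0.17793632·0.17699885) = 7.625842
y = r_b·(sin φ − φ·cos φ) = 7.507926·(0.17699885 − 0.17793632·0.98421106) = 0.014055

x=7.625842 y=0.014055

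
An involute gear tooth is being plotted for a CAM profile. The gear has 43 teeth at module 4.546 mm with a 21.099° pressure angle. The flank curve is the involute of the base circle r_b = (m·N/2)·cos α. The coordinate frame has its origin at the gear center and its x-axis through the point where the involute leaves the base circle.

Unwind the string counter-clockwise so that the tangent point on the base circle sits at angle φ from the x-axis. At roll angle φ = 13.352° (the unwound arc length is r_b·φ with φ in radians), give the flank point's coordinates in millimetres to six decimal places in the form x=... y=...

x=93.629032 y=0.382578

pitch radius r_p = m·N/2 = 4.546·43/2 = 97.739000
base radius r_b = r_p·cos α = 97.739000·cos 21.099° = 91.186560
roll angle φ = 13.352° = 0.23303636 rad
x = r_b·(cos φ + φ·sin φ) = 91.186560·(0.97296969 + 0.23303636·0.23093287) = 93.629032
y = r_b·(sin φ − φ·cos φ) = 91.186560·(0.23093287 − 0.23303636·0.97296969) = 0.382578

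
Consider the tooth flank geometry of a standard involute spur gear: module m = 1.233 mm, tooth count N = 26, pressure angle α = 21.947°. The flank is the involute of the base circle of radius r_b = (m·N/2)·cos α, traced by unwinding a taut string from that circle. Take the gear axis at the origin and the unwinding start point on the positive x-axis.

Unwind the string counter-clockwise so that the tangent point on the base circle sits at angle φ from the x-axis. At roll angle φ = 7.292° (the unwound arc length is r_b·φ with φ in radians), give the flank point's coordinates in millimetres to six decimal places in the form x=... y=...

x=14.987298 y=0.010200

pitch radius r_p = m·N/2 = 1.233·26/2 = 16.029000
base radius r_b = r_p·cos α = 16.029000·cos 21.947° = 14.867378
roll angle φ = 7.292° = 0.12726941 rad
x = r_b·(cos φ + φ·sin φ) = 14.867378·(0.99191217 + 0.12726941·0.12692611) = 14.987298
y = r_b·(sin φ − φ·cos φ) = 14.867378·(0.12692611 − 0.12726941·0.99191217) = 0.010200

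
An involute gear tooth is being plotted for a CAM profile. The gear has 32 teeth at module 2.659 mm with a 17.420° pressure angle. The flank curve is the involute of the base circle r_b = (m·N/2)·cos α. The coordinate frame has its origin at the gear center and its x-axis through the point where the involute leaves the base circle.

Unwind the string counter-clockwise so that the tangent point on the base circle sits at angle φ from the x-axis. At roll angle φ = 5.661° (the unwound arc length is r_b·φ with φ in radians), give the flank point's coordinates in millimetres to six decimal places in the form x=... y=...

x=40.790408 y=0.013038

pitch radius r_p = m·N/2 = 2.659·32/2 = 42.544000
base radius r_b = r_p·cos α = 42.544000·cos 17.420° = 40.592757
roll angle φ = 5.661° = 0.09880309 rad
x = r_b·(cos φ + φ·sin φ) = 40.592757·(0.99512294 + 0.09880309·0.09864241) = 40.790408
y = r_b·(sin φ − φ·cos φ) = 40.592757·(0.09864241 − 0.09880309·0.99512294) = 0.013038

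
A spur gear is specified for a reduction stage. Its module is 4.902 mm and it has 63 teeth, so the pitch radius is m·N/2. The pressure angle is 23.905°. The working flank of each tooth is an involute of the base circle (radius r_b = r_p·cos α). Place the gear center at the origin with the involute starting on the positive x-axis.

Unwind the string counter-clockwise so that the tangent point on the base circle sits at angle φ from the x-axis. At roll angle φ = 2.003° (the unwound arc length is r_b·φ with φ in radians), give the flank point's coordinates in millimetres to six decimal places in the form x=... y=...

x=141.253472 y=0.002010

pitch radius r_p = m·N/2 = 4.902·63/2 = 154.413000
base radius r_b = r_p·cos α = 154.413000·cos 23.905° = 141.167236
roll angle φ = 2.003° = 0.03495894 rad
x = r_b·(cos φ + φ·sin φ) = 141.167236·(0.99938900 + 0.03495894·0.03495182) = 141.253472
y = r_b·(sin φ − φ·cos φ) = 141.167236·(0.03495182 − 0.03495894·0.99938900) = 0.002010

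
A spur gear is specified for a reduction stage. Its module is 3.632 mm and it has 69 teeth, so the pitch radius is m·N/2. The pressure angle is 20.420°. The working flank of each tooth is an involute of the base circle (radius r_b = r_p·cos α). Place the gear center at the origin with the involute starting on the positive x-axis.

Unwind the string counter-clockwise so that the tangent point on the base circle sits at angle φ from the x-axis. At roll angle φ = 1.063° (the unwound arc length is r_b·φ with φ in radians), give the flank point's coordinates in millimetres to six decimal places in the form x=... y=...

pitch radius r_p = m·N/2 = 3.632·69/2 = 125.304000
base radius r_b = r_p·cos α = 125.304000·cos 20.420° = 117.429929
roll angle φ = 1.063° = 0.01855285 rad
x = r_b·(cos φ + φ·sin φ) = 117.429929·(0.99982790 + 0.01855285·0.01855179) = 117.450137
y = r_b·(sin φ − φ·cos φ) = 117.429929·(0.01855179 − 0.01855285·0.99982790) = 0.000250

x=117.450137 y=0.000250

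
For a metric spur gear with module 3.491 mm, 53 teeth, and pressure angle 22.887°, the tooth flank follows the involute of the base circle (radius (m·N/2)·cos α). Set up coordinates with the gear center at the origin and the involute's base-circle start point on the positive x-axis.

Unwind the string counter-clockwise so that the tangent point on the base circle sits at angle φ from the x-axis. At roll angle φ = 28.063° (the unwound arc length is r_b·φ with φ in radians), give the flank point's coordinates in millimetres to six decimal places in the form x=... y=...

pitch radius r_p = m·N/2 = 3.491·53/2 = 92.511500
base radius r_b = r_p·cos α = 92.511500·cos 22.887° = 85.228409
roll angle φ = 28.063° = 0.48979175 rad
x = r_b·(cos φ + φ·sin φ) = 85.228409·(0.88243085 + 0.48979175·0.47044213) = 94.846394
y = r_b·(sin φ − φ·cos φ) = 85.228409·(0.47044213 − 0.48979175·0.88243085) = 3.258690

x=94.846394 y=3.258690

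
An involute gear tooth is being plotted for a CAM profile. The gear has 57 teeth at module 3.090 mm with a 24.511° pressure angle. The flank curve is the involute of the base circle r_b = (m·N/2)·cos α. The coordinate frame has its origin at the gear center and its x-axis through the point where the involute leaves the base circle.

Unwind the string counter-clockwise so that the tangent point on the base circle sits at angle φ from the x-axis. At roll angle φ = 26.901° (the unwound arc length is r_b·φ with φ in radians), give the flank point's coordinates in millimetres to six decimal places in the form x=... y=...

pitch radius r_p = m·N/2 = 3.090·57/2 = 88.065000
base radius r_b = r_p·cos α = 88.065000·cos 24.511° = 80.128727
roll angle φ = 26.901° = 0.46951102 rad
x = r_b·(cos φ + φ·sin φ) = 80.128727·(0.89178963 + 0.46951102·0.45245027) = 88.479744
y = r_b·(sin φ − φ·cos φ) = 80.128727·(0.45245027 − 0.46951102·0.89178963) = 2.703961

x=88.479744 y=2.703961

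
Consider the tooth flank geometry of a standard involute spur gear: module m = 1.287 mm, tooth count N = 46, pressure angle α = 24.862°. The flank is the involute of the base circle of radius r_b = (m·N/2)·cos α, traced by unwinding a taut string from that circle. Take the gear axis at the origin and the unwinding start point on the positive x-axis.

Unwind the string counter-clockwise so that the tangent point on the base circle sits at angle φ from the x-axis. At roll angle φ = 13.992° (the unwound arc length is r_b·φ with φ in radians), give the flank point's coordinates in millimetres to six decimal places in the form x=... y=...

pitch radius r_p = m·N/2 = 1.287·46/2 = 29.601000
base radius r_b = r_p·cos α = 29.601000·cos 24.862° = 26.857670
roll angle φ = 13.992° = 0.24420647 rad
x = r_b·(cos φ + φ·sin φ) = 26.857670·(0.97032950 + 0.24420647·0.24178641) = 27.646622
y = r_b·(sin φ − φ·cos φ) = 26.857670·(0.24178641 − 0.24420647·0.97032950) = 0.129606

x=27.646622 y=0.129606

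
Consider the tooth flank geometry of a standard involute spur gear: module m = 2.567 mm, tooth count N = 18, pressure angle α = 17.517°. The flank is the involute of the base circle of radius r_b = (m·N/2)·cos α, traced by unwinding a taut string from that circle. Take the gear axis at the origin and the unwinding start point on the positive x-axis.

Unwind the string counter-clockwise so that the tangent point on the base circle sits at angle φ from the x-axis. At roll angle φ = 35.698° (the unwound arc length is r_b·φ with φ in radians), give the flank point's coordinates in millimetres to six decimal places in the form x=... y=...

x=25.901746 y=1.708191

pitch radius r_p = m·N/2 = 2.567·18/2 = 23.103000
base radius r_b = r_p·cos α = 23.103000·cos 17.517° = 22.031660
roll angle φ = 35.698° = 0.62304764 rad
x = r_b·(cos φ + φ·sin φ) = 22.031660·(0.81210390 + 0.62304764·0.58351286) = 25.901746
y = r_b·(sin φ − φ·cos φ) = 22.031660·(0.58351286 − 0.62304764·0.81210390) = 1.708191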